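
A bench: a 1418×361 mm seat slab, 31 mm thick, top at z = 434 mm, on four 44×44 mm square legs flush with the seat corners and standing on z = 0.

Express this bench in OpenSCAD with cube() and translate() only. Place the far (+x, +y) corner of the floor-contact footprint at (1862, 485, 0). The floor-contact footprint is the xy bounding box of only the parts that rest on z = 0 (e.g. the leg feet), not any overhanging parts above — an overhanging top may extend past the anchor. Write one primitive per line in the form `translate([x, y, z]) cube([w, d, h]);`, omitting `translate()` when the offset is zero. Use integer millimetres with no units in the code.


// leg_h = 434 − 31 = 403
translate([444, 124, 403]) cube([1418, 361, 31]);
translate([444, 124, 0]) cube([44, 44, 403]);
translate([444, 441, 0]) cube([44, 44, 403]);
translate([1818, 124, 0]) cube([44, 44, 403]);
translate([1818, 441, 0]) cube([44, 44, 403]);


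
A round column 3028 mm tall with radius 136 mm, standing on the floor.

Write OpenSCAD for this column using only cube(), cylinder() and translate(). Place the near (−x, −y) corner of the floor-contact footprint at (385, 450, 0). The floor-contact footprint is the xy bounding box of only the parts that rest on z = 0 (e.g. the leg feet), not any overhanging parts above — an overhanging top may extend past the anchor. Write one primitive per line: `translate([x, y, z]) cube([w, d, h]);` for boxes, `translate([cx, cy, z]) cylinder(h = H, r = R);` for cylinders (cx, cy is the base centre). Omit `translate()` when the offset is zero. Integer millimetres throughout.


translate([521, 586, 0]) cylinder(h = 3028, r = 136);


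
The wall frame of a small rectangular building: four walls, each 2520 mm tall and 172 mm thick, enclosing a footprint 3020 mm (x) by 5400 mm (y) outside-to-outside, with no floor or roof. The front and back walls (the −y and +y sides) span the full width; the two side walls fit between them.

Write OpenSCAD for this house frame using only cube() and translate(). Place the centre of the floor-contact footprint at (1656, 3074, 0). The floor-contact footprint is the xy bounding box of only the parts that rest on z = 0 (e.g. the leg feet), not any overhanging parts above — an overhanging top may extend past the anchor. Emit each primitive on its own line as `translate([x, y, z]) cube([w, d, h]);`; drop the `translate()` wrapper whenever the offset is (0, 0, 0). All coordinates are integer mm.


translate([146, 374, 0]) cube([3020, 172, 2520]);
translate([146, 5602, 0]) cube([3020, 172, 2520]);
translate([146, 546, 0]) cube([172, 5056, 2520]);
translate([2994, 546, 0]) cube([172, 5056, 2520]);


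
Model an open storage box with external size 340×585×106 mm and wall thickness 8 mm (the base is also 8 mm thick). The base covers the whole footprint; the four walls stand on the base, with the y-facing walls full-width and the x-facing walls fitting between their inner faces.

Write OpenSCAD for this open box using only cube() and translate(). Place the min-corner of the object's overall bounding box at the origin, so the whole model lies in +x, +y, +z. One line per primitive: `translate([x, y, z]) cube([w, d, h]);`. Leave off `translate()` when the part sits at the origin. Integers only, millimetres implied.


cube([340, 585, 8]);
translate([0, 0, 8]) cube([340, 8, 98]);
translate([0, 577, 8]) cube([340, 8, 98]);
translate([0, 8, 8]) cube([8, 569, 98]);
translate([332, 8, 8]) cube([8, 569, 98]);


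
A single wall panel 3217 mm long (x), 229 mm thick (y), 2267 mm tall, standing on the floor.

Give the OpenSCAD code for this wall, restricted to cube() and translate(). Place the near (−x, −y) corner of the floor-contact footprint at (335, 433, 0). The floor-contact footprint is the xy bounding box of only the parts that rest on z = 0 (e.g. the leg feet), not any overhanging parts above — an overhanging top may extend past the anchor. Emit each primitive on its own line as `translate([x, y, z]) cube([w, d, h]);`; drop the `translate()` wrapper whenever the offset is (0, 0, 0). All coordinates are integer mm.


translate([335, 433, 0]) cube([3217, 229, 2267]);


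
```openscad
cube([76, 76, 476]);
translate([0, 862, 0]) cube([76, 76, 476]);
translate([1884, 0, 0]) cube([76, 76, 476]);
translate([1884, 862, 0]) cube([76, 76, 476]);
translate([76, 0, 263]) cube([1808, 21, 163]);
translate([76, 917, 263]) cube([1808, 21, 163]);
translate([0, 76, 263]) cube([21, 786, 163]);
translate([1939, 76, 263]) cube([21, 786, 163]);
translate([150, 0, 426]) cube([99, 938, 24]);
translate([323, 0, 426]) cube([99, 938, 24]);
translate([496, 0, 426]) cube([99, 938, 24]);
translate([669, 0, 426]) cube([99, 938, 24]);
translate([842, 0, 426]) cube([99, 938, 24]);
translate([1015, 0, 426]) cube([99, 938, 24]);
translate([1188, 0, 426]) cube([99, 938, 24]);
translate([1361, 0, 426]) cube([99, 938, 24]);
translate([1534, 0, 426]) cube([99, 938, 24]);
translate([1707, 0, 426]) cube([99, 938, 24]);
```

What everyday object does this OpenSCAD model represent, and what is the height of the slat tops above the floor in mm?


A bed frame. The slat-top height is 450 mm.

Four posts, four rails, and a row of slats — a bed frame. Slats sit on the rails at z = 263 + 163 = 426; with slat thickness 24, the top is 450 mm.


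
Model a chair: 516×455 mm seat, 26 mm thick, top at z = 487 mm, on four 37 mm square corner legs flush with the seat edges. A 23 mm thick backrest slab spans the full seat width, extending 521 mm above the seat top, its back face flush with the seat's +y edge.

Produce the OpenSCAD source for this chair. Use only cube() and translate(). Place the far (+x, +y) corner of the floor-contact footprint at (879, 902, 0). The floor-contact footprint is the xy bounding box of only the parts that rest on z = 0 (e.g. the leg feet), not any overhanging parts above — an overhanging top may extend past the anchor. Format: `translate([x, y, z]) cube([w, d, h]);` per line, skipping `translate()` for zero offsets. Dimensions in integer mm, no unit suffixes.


translate([363, 447, 461]) cube([516, 455, 26]);
translate([363, 447, 0]) cube([37, 37, 461]);
translate([842, 447, 0]) cube([37, 37, 461]);
translate([363, 865, 0]) cube([37, 37, 461]);
translate([842, 865, 0]) cube([37, 37, 461]);
translate([363, 879, 487]) cube([516, 23, 521]);


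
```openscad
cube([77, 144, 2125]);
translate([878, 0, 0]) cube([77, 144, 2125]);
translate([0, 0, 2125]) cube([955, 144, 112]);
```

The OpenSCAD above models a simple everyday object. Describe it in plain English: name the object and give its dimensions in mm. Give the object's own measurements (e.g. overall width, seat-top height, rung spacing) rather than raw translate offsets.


A door frame. The clear opening is 801 mm wide and 2125 mm high. Two 77 mm wide jambs, 144 mm deep, stand either side of the opening from the floor to the top of the opening. A 112 mm thick head sits across the top of both jambs, spanning the full outside width of the frame.


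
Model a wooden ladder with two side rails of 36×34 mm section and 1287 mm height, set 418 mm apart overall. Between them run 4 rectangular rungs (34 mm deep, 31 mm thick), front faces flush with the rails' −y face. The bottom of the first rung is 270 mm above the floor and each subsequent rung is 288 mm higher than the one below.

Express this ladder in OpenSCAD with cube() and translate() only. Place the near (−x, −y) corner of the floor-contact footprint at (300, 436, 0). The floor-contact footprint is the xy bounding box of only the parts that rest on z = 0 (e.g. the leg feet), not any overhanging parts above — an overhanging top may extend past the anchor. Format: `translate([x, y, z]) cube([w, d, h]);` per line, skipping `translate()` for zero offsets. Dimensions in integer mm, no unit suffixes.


// rung span = 418 - 2*36 = 346
// rung[k] z = 270 + k*288
translate([300, 436, 0]) cube([36, 34, 1287]);
translate([682, 436, 0]) cube([36, 34, 1287]);
translate([336, 436, 270]) cube([346, 34, 31]);
translate([336, 436, 558]) cube([346, 34, 31]);
translate([336, 436, 846]) cube([346, 34, 31]);
translate([336, 436, 1134]) cube([346, 34, 31]);


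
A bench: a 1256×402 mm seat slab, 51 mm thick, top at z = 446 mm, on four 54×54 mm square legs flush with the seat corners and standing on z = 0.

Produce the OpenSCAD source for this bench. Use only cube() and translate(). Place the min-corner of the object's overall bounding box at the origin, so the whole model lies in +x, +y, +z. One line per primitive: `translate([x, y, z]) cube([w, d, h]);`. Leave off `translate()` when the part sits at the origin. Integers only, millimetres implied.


translate([0, 0, 395]) cube([1256, 402, 51]);
cube([54, 54, 395]);
translate([0, 348, 0]) cube([54, 54, 395]);
translate([1202, 0, 0]) cube([54, 54, 395]);
translate([1202, 348, 0]) cube([54, 54, 395]);


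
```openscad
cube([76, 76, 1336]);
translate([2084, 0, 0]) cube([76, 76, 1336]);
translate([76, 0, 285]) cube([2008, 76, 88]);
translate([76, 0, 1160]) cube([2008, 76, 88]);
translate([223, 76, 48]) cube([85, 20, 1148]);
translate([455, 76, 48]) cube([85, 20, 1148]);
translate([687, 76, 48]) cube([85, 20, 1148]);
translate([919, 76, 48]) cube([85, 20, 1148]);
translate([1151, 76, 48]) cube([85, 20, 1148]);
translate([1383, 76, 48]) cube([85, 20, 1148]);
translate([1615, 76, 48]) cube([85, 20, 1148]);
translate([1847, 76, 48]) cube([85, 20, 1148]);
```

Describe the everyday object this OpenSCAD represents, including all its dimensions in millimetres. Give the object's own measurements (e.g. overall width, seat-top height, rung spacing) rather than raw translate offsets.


A fence section. Two 76×76 mm posts, 1336 mm tall, stand on the floor with a clear span of 2008 mm between their inner faces. Two horizontal rails of 76×88 mm section span the gap between the posts with their undersides at z = 285 mm and z = 1160 mm, flush with the posts' −y face. 8 pickets, each 85 mm wide, 20 mm thick and 1148 mm tall, are fixed to the +y face of the rails with their bottoms at z = 48 mm, spaced across the span with a 147 mm gap after the −x post and between neighbouring pickets, with 152 mm left before the +x post.


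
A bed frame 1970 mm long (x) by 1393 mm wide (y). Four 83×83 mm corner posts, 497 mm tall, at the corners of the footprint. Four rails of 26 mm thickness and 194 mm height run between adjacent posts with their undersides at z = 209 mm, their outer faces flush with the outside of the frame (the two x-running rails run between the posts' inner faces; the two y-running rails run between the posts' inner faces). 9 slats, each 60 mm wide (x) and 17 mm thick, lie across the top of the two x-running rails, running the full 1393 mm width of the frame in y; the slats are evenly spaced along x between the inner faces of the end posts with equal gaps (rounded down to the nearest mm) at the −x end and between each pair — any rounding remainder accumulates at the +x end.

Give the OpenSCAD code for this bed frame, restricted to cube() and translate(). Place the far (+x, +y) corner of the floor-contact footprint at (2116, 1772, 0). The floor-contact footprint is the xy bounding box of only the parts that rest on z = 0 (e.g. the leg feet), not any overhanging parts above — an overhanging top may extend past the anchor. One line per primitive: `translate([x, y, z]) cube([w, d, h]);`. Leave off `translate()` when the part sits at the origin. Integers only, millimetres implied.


// slat z = rail_z + rail_h = 209 + 194 = 403
// slat gap = ⌊(1804 − 9·60) / 10⌋ = 126
translate([146, 379, 0]) cube([83, 83, 497]);
translate([146, 1689, 0]) cube([83, 83, 497]);
translate([2033, 379, 0]) cube([83, 83, 497]);
translate([2033, 1689, 0]) cube([83, 83, 497]);
translate([229, 379, 209]) cube([1804, 26, 194]);
translate([229, 1746, 209]) cube([1804, 26, 194]);
translate([146, 462, 209]) cube([26, 1227, 194]);
translate([2090, 462, 209]) cube([26, 1227, 194]);
translate([355, 379, 403]) cube([60, 1393, 17]);
translate([541, 379, 403]) cube([60, 1393, 17]);
translate([727, 379, 403]) cube([60, 1393, 17]);
translate([913, 379, 403]) cube([60, 1393, 17]);
translate([1099, 379, 403]) cube([60, 1393, 17]);
translate([1285, 379, 403]) cube([60, 1393, 17]);
translate([1471, 379, 403]) cube([60, 1393, 17]);
translate([1657, 379, 403]) cube([60, 1393, 17]);
translate([1843, 379, 403]) cube([60, 1393, 17]);


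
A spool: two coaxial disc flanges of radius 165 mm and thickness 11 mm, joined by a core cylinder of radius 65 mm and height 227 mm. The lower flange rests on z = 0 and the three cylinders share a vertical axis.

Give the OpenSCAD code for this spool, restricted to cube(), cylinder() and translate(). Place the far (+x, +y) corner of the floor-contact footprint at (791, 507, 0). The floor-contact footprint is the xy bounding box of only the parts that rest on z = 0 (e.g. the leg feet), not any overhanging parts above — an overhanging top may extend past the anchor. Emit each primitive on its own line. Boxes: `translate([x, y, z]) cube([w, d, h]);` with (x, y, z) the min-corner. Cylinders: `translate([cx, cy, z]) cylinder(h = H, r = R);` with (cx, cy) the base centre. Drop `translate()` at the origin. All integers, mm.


translate([626, 342, 0]) cylinder(h = 11, r = 165);
translate([626, 342, 11]) cylinder(h = 227, r = 65);
translate([626, 342, 238]) cylinder(h = 11, r = 165);


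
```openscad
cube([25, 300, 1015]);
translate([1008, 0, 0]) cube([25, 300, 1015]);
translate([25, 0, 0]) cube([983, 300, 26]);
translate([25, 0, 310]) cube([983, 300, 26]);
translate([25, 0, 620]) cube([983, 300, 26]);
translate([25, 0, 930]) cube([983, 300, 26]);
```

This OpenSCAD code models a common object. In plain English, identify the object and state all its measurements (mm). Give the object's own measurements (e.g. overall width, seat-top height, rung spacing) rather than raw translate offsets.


An open bookshelf. Two side panels, each 25 mm thick, 300 mm deep and 1015 mm tall, stand 1033 mm apart (outside-to-outside). Between them sit 4 shelves, each 26 mm thick and 300 mm deep, spanning the full gap between the sides. The bottom shelf rests on the floor (its underside at z = 0) and the clear gap between one shelf's top and the next shelf's underside is 284 mm.


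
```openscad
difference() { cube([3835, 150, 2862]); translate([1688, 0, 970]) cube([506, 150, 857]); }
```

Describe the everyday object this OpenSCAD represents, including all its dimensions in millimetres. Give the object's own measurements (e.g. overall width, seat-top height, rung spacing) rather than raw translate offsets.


A wall 3835 mm long (x), 150 mm thick (y), 2862 mm tall, with a rectangular window opening cut through it. The opening is 506 mm wide and 857 mm tall; its sill is at z = 970 mm and its near (−x) edge is 1688 mm from the wall's −x end. The opening passes through the full wall thickness.


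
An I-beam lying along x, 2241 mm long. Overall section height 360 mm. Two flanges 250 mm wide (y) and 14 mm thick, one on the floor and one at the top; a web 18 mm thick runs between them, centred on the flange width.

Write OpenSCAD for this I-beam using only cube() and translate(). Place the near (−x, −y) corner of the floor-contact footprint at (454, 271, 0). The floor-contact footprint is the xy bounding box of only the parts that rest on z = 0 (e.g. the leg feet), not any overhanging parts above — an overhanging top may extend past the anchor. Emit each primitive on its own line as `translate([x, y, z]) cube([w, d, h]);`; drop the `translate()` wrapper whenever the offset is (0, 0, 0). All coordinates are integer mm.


translate([454, 271, 0]) cube([2241, 250, 14]);
translate([454, 387, 14]) cube([2241, 18, 332]);
translate([454, 271, 346]) cube([2241, 250, 14]);


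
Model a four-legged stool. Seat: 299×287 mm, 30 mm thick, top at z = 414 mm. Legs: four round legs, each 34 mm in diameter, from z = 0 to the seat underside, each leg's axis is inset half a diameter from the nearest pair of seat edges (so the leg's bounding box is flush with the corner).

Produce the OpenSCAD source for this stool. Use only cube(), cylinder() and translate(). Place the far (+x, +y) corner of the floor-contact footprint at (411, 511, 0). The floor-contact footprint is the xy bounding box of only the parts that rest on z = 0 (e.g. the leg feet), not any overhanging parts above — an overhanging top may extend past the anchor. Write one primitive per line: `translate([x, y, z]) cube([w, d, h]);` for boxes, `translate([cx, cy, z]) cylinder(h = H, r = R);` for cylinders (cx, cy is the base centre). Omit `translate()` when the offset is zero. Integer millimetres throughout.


translate([112, 224, 384]) cube([299, 287, 30]);
translate([129, 241, 0]) cylinder(h = 384, r = 17);
translate([394, 241, 0]) cylinder(h = 384, r = 17);
translate([129, 494, 0]) cylinder(h = 384, r = 17);
translate([394, 494, 0]) cylinder(h = 384, r = 17);


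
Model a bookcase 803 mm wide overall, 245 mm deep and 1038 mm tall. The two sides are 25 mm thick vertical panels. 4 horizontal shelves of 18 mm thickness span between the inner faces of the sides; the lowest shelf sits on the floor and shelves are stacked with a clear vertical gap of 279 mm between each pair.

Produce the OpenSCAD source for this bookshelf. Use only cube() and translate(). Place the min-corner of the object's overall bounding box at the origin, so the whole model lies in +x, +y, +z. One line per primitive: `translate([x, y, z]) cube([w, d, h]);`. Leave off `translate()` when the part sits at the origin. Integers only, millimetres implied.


cube([25, 245, 1038]);
translate([778, 0, 0]) cube([25, 245, 1038]);
translate([25, 0, 0]) cube([753, 245, 18]);
translate([25, 0, 297]) cube([753, 245, 18]);
translate([25, 0, 594]) cube([753, 245, 18]);
translate([25, 0, 891]) cube([753, 245, 18]);


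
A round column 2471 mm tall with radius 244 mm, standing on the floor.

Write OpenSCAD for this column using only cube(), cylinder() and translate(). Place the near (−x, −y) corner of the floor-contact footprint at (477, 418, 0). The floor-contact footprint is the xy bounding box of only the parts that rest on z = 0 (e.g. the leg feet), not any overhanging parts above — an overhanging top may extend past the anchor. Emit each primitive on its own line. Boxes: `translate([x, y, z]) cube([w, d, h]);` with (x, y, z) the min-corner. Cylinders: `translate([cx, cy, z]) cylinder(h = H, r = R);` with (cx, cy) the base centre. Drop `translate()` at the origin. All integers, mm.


translate([721, 662, 0]) cylinder(h = 2471, r = 244);


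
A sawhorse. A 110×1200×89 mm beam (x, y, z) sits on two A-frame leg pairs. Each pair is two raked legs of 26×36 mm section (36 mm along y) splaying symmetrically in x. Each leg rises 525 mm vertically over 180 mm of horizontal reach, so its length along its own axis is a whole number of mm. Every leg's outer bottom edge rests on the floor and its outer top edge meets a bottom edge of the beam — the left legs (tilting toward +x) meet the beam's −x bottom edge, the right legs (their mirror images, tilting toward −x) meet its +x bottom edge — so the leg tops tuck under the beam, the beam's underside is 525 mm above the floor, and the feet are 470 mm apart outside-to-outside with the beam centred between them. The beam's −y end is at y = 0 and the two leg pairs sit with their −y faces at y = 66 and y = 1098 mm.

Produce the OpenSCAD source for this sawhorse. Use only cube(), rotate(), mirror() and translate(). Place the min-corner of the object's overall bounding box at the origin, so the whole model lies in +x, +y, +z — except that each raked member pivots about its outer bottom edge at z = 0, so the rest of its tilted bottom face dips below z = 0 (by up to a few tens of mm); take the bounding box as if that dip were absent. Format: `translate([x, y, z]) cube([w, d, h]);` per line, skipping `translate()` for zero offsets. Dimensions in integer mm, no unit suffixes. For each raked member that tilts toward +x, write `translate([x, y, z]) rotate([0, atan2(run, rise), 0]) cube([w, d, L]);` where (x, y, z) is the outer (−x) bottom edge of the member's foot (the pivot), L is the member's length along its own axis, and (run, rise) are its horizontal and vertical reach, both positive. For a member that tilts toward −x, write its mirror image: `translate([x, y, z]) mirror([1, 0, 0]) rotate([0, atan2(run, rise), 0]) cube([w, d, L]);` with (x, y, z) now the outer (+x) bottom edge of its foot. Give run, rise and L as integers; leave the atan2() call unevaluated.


translate([180, 0, 525]) cube([110, 1200, 89]);
translate([0, 66, 0]) rotate([0, atan2(180, 525), 0]) cube([26, 36, 555]);
translate([470, 66, 0]) mirror([1, 0, 0]) rotate([0, atan2(180, 525), 0]) cube([26, 36, 555]);
translate([0, 1098, 0]) rotate([0, atan2(180, 525), 0]) cube([26, 36, 555]);
translate([470, 1098, 0]) mirror([1, 0, 0]) rotate([0, atan2(180, 525), 0]) cube([26, 36, 555]);


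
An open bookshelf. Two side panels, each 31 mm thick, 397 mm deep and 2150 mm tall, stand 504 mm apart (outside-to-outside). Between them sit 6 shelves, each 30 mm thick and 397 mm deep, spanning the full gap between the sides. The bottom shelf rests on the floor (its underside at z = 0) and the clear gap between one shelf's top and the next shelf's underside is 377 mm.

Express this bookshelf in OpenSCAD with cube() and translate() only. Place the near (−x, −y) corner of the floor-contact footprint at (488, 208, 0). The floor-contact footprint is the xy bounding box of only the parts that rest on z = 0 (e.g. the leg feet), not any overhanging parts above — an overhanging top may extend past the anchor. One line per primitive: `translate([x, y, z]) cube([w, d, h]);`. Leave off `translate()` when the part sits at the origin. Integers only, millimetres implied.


translate([488, 208, 0]) cube([31, 397, 2150]);
translate([961, 208, 0]) cube([31, 397, 2150]);
translate([519, 208, 0]) cube([442, 397, 30]);
translate([519, 208, 407]) cube([442, 397, 30]);
translate([519, 208, 814]) cube([442, 397, 30]);
translate([519, 208, 1221]) cube([442, 397, 30]);
translate([519, 208, 1628]) cube([442, 397, 30]);
translate([519, 208, 2035]) cube([442, 397, 30]);


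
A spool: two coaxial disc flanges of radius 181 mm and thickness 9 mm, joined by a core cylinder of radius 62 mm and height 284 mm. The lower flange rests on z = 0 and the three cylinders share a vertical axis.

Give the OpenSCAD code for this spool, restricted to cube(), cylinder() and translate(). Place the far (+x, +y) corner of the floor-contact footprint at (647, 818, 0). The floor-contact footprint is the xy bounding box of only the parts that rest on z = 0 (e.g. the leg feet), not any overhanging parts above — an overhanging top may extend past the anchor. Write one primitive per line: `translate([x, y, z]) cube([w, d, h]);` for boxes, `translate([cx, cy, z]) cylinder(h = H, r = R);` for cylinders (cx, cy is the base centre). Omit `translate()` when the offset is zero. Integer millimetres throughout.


translate([466, 637, 0]) cylinder(h = 9, r = 181);
translate([466, 637, 9]) cylinder(h = 284, r = 62);
translate([466, 637, 293]) cylinder(h = 9, r = 181);


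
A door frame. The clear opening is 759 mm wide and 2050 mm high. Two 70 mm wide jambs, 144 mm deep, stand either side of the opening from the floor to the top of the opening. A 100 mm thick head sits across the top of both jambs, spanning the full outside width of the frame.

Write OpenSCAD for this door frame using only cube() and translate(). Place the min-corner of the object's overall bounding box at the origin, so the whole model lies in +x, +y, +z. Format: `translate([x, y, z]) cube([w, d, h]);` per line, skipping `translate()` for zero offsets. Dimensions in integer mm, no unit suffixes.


cube([70, 144, 2050]);
translate([829, 0, 0]) cube([70, 144, 2050]);
translate([0, 0, 2050]) cube([899, 144, 100]);


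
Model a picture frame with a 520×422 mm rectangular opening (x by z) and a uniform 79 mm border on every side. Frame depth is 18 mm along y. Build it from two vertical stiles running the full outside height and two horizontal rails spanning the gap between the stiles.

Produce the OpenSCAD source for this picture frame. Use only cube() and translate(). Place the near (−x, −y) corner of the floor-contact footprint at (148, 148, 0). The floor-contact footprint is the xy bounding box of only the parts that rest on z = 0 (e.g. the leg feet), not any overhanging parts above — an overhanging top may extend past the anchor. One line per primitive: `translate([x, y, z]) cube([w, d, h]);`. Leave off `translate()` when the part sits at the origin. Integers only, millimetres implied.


translate([148, 148, 0]) cube([79, 18, 580]);
translate([747, 148, 0]) cube([79, 18, 580]);
translate([227, 148, 0]) cube([520, 18, 79]);
translate([227, 148, 501]) cube([520, 18, 79]);


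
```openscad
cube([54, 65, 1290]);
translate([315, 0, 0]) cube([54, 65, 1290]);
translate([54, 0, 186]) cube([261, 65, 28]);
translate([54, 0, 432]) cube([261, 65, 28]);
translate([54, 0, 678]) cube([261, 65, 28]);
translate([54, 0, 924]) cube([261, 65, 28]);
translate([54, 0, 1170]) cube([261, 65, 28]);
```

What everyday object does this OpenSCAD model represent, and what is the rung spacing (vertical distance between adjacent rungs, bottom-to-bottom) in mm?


A ladder. The rung spacing is 246 mm.

Two tall 54×65 posts with 5 short bars between them — a ladder. Adjacent rungs sit at z = 186 and z = 432, so the spacing is 432 − 186 = 246 mm.


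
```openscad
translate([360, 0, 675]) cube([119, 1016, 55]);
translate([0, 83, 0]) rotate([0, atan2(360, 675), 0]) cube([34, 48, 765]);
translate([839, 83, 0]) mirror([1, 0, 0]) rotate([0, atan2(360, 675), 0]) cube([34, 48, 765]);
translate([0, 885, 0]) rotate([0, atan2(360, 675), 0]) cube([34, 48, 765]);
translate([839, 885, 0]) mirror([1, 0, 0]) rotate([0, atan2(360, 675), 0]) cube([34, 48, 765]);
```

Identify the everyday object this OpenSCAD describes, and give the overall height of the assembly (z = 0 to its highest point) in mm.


A sawhorse. The overall height is 730 mm.

A beam across two mirrored pairs of raked legs — a sawhorse. The beam's underside is at z = 675 (matching the legs' vertical rise in atan2(360, 675)) and the beam is 55 mm tall, so its top is at 675 + 55 = 730 mm. The raked legs top out at the beam's underside, so that is the highest point.


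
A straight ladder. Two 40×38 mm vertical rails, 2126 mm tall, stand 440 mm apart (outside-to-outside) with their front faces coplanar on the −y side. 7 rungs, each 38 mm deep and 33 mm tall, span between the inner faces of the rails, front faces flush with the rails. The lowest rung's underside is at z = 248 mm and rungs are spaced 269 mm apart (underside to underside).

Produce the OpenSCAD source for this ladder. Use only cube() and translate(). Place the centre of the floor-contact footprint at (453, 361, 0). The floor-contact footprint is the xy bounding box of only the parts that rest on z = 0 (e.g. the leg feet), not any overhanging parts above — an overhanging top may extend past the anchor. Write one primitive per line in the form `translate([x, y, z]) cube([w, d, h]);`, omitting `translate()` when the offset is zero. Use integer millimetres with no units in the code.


translate([233, 342, 0]) cube([40, 38, 2126]);
translate([633, 342, 0]) cube([40, 38, 2126]);
translate([273, 342, 248]) cube([360, 38, 33]);
translate([273, 342, 517]) cube([360, 38, 33]);
translate([273, 342, 786]) cube([360, 38, 33]);
translate([273, 342, 1055]) cube([360, 38, 33]);
translate([273, 342, 1324]) cube([360, 38, 33]);
translate([273, 342, 1593]) cube([360, 38, 33]);
translate([273, 342, 1862]) cube([360, 38, 33]);


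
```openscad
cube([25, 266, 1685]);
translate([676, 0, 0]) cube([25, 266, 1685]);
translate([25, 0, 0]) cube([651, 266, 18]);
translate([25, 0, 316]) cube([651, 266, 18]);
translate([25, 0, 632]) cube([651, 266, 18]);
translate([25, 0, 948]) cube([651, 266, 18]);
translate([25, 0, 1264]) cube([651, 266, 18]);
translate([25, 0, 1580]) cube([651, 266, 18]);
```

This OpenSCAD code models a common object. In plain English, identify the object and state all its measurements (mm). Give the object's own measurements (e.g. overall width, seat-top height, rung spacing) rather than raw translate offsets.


An open bookshelf. Two side panels, each 25 mm thick, 266 mm deep and 1685 mm tall, stand 701 mm apart (outside-to-outside). Between them sit 6 shelves, each 18 mm thick and 266 mm deep, spanning the full gap between the sides. The bottom shelf rests on the floor (its underside at z = 0) and the clear gap between one shelf's top and the next shelf's underside is 298 mm.


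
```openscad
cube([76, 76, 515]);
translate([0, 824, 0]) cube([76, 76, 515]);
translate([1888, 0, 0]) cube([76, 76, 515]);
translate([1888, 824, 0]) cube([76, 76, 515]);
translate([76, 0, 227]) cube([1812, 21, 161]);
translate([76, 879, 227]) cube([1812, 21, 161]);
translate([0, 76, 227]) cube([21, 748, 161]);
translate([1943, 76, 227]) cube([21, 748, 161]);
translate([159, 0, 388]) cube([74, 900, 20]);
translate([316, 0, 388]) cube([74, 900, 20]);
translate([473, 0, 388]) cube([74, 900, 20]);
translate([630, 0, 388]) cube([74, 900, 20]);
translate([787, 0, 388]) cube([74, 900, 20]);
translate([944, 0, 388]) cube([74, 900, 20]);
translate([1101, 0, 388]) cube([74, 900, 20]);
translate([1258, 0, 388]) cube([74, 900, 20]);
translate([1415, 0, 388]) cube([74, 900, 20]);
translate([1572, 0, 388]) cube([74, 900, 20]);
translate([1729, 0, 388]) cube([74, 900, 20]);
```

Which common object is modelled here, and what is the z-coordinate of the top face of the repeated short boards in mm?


A bed frame. The slat-top height is 408 mm.

Four posts, four rails, and a row of slats — a bed frame. Slats sit on the rails at z = 227 + 161 = 388; with slat thickness 20, the top is 408 mm.


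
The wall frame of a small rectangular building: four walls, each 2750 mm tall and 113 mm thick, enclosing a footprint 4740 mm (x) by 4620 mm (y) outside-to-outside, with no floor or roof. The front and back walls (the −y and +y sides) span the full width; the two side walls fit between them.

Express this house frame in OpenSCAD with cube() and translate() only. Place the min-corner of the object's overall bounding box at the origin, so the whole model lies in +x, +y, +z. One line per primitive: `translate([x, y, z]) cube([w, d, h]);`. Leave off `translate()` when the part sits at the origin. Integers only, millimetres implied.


cube([4740, 113, 2750]);
translate([0, 4507, 0]) cube([4740, 113, 2750]);
translate([0, 113, 0]) cube([113, 4394, 2750]);
translate([4627, 113, 0]) cube([113, 4394, 2750]);


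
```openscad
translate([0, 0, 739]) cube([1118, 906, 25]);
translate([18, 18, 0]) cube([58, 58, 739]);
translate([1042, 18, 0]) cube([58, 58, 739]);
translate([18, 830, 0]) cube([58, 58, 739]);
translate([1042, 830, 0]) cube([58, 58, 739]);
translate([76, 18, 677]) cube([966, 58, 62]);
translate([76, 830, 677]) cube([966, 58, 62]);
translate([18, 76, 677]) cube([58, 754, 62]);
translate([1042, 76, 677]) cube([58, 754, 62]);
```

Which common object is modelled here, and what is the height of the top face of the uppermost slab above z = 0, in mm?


A table. The table height is 764 mm.

A 1118×906×25 slab sits at z = 739 on four 58 mm square posts — a table. The top surface is at 739 + 25 = 764 mm.


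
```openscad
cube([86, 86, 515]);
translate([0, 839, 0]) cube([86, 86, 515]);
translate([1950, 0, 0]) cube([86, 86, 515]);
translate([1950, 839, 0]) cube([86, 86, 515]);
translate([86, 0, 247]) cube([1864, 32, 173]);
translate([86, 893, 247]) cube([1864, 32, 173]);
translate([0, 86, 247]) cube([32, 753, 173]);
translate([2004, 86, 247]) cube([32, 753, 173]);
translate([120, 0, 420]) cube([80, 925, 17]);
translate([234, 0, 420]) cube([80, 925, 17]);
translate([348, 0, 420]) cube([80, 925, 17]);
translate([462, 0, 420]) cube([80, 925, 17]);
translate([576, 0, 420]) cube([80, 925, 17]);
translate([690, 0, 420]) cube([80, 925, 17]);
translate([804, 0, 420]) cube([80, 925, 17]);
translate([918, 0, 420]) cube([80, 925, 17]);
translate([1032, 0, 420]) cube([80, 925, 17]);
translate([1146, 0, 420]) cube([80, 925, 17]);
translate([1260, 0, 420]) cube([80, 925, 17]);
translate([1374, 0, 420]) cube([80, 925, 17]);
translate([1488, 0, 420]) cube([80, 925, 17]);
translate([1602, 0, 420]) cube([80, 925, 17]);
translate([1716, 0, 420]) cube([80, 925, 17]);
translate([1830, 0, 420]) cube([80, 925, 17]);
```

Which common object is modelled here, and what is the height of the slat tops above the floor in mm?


A bed frame. The slat-top height is 437 mm.

Four posts, four rails, and a row of slats — a bed frame. Slats sit on the rails at z = 247 + 173 = 420; with slat thickness 17, the top is 437 mm.


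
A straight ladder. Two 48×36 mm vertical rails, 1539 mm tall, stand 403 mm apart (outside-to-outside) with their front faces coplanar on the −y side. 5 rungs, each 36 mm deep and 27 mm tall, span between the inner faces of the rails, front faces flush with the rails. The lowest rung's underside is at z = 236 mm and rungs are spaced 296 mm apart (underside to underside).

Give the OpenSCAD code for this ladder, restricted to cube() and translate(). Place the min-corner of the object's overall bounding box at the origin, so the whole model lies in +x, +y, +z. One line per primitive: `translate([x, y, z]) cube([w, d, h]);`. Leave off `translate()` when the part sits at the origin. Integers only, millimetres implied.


cube([48, 36, 1539]);
translate([355, 0, 0]) cube([48, 36, 1539]);
translate([48, 0, 236]) cube([307, 36, 27]);
translate([48, 0, 532]) cube([307, 36, 27]);
translate([48, 0, 828]) cube([307, 36, 27]);
translate([48, 0, 1124]) cube([307, 36, 27]);
translate([48, 0, 1420]) cube([307, 36, 27]);


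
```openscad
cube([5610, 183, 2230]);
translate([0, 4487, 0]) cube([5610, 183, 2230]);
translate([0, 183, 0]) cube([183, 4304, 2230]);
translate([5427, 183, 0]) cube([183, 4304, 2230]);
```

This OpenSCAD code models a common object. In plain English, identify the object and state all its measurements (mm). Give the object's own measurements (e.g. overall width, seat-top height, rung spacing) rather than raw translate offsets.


The wall frame of a small rectangular building: four walls, each 2230 mm tall and 183 mm thick, enclosing a footprint 5610 mm (x) by 4670 mm (y) outside-to-outside, with no floor or roof. The front and back walls (the −y and +y sides) span the full width; the two side walls fit between them.


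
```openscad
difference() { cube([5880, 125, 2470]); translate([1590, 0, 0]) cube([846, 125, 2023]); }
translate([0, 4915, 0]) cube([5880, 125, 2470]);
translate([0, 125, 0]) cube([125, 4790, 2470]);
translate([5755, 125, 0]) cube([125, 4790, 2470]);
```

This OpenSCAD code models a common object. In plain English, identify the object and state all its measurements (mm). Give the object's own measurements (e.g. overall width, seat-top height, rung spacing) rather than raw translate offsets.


A single room: four walls, each 2470 mm tall and 125 mm thick, enclosing an outside footprint 5880×5040 mm (x × y), no floor or roof. The front and back walls (−y and +y sides) run the full x-width; the side walls fit between their inner faces. A door opening 846 mm wide and 2023 mm tall is cut through the front wall from the floor up, its −x edge 1590 mm from the wall's −x end.


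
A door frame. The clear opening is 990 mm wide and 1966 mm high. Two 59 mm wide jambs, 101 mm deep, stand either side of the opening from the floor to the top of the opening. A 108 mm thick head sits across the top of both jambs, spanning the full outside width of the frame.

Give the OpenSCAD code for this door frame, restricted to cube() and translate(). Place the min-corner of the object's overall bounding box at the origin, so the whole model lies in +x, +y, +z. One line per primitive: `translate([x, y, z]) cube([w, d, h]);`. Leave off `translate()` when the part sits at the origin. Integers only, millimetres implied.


cube([59, 101, 1966]);
translate([1049, 0, 0]) cube([59, 101, 1966]);
translate([0, 0, 1966]) cube([1108, 101, 108]);


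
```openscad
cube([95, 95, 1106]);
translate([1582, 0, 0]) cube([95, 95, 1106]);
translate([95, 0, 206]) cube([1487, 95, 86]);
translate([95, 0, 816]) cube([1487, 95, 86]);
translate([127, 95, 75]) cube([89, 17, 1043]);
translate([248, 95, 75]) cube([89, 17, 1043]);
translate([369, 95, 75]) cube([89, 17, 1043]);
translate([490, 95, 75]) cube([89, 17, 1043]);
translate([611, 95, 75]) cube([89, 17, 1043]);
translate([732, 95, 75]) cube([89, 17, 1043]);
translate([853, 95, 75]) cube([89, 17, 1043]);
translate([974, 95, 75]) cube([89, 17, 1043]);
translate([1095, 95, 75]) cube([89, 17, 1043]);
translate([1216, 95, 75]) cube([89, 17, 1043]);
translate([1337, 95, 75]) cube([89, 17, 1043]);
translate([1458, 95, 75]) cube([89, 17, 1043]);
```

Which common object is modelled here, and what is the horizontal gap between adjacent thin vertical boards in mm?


A fence section. The picket gap is 32 mm.

Two posts, two rails, 12 pickets — a fence section. Span 1487 mm holds 12 pickets of 89 mm with 13 equal gaps: ⌊(1487 − 12·89) / 13⌋ = 32 mm.


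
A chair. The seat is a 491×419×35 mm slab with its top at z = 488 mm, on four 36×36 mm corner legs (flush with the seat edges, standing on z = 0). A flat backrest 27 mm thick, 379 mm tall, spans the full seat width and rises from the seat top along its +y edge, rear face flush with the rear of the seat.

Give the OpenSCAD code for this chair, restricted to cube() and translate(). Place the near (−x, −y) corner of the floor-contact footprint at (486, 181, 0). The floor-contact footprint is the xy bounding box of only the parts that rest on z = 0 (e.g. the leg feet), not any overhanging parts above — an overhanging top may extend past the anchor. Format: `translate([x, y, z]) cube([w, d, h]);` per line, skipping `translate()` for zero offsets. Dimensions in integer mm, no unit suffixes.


translate([486, 181, 453]) cube([491, 419, 35]);
translate([486, 181, 0]) cube([36, 36, 453]);
translate([941, 181, 0]) cube([36, 36, 453]);
translate([486, 564, 0]) cube([36, 36, 453]);
translate([941, 564, 0]) cube([36, 36, 453]);
translate([486, 573, 488]) cube([491, 27, 379]);


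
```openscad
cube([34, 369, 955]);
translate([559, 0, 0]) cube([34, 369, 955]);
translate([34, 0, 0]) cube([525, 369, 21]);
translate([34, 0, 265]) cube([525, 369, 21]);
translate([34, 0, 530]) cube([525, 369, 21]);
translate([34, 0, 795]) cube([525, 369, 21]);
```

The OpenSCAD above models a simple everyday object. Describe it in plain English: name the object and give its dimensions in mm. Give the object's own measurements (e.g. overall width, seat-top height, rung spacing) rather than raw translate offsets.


An open bookshelf. Two side panels, each 34 mm thick, 369 mm deep and 955 mm tall, stand 593 mm apart (outside-to-outside). Between them sit 4 shelves, each 21 mm thick and 369 mm deep, spanning the full gap between the sides. The bottom shelf rests on the floor (its underside at z = 0) and the clear gap between one shelf's top and the next shelf's underside is 244 mm.


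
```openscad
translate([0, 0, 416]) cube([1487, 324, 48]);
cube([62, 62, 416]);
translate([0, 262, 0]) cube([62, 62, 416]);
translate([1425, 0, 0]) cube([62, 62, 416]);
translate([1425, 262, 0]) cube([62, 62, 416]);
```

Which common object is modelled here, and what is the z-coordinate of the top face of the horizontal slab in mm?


A bench. The seat-top height is 464 mm.

A long slab on four corner posts — a bench. The slab sits at z = 416 with thickness 48, so the top is 416 + 48 = 464 mm.


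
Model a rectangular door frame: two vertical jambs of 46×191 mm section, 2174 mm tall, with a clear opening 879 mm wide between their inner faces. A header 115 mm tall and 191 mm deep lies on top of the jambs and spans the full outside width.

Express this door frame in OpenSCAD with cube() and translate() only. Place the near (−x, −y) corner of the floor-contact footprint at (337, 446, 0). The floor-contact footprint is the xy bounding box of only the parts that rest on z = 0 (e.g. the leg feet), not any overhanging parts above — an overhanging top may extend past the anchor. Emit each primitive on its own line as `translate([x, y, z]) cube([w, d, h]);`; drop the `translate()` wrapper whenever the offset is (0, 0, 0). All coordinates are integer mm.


translate([337, 446, 0]) cube([46, 191, 2174]);
translate([1262, 446, 0]) cube([46, 191, 2174]);
translate([337, 446, 2174]) cube([971, 191, 115]);
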